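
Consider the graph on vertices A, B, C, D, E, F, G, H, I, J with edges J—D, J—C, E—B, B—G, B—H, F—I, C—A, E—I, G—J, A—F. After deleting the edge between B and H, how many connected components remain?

Before removal there is 1 component.
B—H is a bridge — removing it separates B's side from H's side.
After removal: 2 components.

2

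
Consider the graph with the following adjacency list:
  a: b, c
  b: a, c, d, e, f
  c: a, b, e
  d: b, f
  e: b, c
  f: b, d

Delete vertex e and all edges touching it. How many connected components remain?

1

With e gone, the remaining components are: {a, b, c, d, f}.
That is 1 component.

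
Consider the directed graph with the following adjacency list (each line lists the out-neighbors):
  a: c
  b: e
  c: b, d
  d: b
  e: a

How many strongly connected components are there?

{a, b, c, d, e} are all mutually reachable — one SCC of size 5.
That gives 1 strongly connected component.

1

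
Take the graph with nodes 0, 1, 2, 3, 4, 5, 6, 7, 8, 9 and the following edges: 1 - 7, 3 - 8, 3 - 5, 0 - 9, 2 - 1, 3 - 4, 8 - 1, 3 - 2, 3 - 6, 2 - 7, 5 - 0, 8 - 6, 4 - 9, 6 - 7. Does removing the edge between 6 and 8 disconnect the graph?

No

After removing 6 - 8, the path 6-3-8 still connects them, so the edge is not a bridge.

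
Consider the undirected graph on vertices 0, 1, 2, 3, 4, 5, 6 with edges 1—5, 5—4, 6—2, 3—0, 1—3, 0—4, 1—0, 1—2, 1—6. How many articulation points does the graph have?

1

Removing 1 increases the component count from 1 to 2, so 1 is a cut vertex.
By contrast removing 0 leaves 1 component; it is not a cut vertex. No other vertex is a cut vertex either.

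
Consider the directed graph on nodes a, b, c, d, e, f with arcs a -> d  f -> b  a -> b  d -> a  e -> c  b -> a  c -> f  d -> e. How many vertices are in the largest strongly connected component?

6

{a, b, c, d, e, f} are all mutually reachable — one SCC of size 6.
The largest has 6 vertices.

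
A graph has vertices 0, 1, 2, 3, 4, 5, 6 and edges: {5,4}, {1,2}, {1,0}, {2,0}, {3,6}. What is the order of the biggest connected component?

Starting from 4 we can reach 4, 5. That is one component of size 2.
Starting from 3 we can reach 3, 6. That is one component of size 2.
Starting from 0 we can reach 0, 1, 2. That is one component of size 3.
The largest has 3 vertices.

3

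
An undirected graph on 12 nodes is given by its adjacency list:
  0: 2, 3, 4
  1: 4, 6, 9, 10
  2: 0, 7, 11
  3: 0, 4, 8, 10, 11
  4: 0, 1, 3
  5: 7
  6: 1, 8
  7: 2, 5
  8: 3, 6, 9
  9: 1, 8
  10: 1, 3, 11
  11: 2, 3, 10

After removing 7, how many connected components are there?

2

With 7 gone, the remaining components are: {5}; {0, 1, 2, 3, 4, 6, 8, 9, 10, 11}.
That is 2 components.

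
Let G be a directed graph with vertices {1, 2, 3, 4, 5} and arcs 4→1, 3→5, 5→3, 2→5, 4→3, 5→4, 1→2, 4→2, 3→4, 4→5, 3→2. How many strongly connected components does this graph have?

1

{1, 2, 3, 4, 5} are all mutually reachable — one SCC of size 5.
That gives 1 strongly connected component.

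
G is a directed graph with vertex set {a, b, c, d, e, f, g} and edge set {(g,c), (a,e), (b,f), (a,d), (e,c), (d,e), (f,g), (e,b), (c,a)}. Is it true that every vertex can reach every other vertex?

Yes

From c we can reach every vertex (a, b, c, d, e, f, g), and every vertex can reach c (a, b, c, d, e, f, g). So the whole graph is one strongly connected component.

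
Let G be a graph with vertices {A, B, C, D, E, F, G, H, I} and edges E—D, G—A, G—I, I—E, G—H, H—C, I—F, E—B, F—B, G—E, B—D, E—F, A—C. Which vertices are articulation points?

G

Removing G increases the component count from 1 to 2, so G is a cut vertex.
By contrast removing C leaves 1 component; it is not a cut vertex. No other vertex is a cut vertex either.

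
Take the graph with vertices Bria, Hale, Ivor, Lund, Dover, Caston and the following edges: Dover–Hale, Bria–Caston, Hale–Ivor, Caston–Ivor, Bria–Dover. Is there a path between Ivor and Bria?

Yes

From Ivor we can reach Bria, Hale, Ivor, Dover, Caston, which includes Bria.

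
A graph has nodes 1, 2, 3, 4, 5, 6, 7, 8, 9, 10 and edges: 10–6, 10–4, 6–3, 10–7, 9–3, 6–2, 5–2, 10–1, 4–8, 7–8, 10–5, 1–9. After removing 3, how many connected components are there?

With 3 gone, the remaining components are: {1, 2, 4, 5, 6, 7, 8, 9, 10}.
That is 1 component.

1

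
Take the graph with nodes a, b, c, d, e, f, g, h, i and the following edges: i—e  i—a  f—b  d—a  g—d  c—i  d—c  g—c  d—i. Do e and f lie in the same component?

No

The component containing e is {a, c, d, e, g, i}, and f is not in it.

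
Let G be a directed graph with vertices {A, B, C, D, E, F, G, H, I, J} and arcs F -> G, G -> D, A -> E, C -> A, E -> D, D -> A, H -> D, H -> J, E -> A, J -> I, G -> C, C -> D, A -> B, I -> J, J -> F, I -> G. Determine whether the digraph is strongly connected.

No

There is no directed path from J to H, so the graph is not strongly connected.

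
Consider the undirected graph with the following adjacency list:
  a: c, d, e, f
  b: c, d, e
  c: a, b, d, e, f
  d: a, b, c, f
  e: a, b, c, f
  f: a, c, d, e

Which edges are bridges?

none

The edges on the cycle d-b-e-c-d are not bridges since each lies on that cycle.
Every edge lies on some cycle, so there are no bridges.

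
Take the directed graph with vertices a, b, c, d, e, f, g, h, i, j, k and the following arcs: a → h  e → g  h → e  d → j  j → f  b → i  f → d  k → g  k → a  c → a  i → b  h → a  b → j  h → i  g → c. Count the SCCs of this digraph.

{a, c, e, g, h} are all mutually reachable — one SCC of size 5.
{d, f, j} are all mutually reachable — one SCC of size 3.
{b, i} are all mutually reachable — one SCC of size 2.
{k} is an SCC by itself.
That gives 4 strongly connected components.

4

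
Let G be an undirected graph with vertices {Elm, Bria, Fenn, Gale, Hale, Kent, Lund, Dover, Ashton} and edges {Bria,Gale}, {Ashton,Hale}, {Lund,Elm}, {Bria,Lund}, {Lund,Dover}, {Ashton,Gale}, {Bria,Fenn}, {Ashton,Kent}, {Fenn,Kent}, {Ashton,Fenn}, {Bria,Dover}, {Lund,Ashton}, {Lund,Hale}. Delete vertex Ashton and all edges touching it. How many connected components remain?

1

With Ashton gone, the remaining components are: {Elm, Bria, Fenn, Gale, Hale, Kent, Lund, Dover}.
That is 1 component.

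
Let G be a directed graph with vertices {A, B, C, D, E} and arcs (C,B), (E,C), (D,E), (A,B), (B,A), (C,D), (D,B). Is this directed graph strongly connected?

There is no directed path from B to C, so the graph is not strongly connected.

No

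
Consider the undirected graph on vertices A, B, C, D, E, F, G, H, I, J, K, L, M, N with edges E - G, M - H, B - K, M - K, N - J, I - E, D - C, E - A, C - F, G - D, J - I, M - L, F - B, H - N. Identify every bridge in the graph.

A-E, L-M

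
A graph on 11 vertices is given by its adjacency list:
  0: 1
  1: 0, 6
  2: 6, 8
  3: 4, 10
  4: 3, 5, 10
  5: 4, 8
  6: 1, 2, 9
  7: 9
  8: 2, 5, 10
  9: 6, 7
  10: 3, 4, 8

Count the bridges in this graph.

The edges on the cycle 8-5-4-3-10-8 are not bridges since each lies on that cycle.
But removing 9-6 disconnects 9 from 6; removing 2-8 disconnects 2 from 8; removing 9-7 disconnects 9 from 7; removing 6-1 disconnects 6 from 1 — these are bridges.
In total 6 edges are bridges.

6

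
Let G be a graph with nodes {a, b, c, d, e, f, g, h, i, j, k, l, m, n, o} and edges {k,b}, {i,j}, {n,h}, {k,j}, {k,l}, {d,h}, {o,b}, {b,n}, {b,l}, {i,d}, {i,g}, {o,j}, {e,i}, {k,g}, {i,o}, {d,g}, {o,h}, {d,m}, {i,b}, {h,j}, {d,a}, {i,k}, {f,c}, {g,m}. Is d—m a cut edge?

No

After removing d—m, the path d-g-m still connects them, so the edge is not a bridge.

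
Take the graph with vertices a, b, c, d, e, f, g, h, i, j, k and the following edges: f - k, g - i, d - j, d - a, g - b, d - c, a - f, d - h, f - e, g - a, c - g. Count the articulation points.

Removing a increases the component count from 1 to 2, so a is a cut vertex.
Removing d increases the component count from 1 to 3, so d is a cut vertex.
Removing f increases the component count from 1 to 3, so f is a cut vertex.
Likewise g is a cut vertex.
By contrast removing b leaves 1 component; it is not a cut vertex. No other vertex is a cut vertex either.

4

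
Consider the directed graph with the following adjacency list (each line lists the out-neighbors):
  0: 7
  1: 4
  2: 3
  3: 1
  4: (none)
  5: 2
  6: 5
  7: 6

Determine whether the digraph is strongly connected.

No

There is no directed path from 1 to 0, so the graph is not strongly connected.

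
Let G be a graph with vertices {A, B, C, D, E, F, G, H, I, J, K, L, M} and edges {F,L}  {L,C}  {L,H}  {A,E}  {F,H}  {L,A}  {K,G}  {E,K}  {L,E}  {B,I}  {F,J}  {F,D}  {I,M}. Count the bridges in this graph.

The edges on the cycle L-A-E-L are not bridges since each lies on that cycle.
But removing F - J disconnects F from J; removing I - M disconnects I from M; removing L - C disconnects L from C; removing F - D disconnects F from D — these are bridges.
In total 7 edges are bridges.

7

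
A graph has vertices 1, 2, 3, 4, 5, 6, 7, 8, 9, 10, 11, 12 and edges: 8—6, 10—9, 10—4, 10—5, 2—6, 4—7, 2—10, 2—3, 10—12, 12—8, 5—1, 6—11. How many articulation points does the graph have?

Removing 2 increases the component count from 1 to 2, so 2 is a cut vertex.
Removing 4 increases the component count from 1 to 2, so 4 is a cut vertex.
Removing 5 increases the component count from 1 to 2, so 5 is a cut vertex.
Likewise 6, 10 are cut vertices.
By contrast removing 11 leaves 1 component; it is not a cut vertex. No other vertex is a cut vertex either.

5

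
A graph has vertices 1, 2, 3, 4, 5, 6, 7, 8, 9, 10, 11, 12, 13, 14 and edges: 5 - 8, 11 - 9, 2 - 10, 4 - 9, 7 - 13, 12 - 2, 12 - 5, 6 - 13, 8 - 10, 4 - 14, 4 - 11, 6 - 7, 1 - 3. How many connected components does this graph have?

4

Starting from 1 we can reach 1, 3. That is one component of size 2.
Starting from 6 we can reach 6, 7, 13. That is one component of size 3.
Starting from 4 we can reach 4, 9, 11, 14. That is one component of size 4.
Starting from 2 we can reach 2, 5, 8, 10, 12. That is one component of size 5.
Total: 4 components.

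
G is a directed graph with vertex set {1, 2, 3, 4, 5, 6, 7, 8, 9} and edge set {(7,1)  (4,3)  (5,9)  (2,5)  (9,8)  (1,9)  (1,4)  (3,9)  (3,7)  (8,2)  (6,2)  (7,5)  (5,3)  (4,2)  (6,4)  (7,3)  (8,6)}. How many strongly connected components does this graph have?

1

{1, 2, 3, 4, 5, 6, 7, 8, 9} are all mutually reachable — one SCC of size 9.
That gives 1 strongly connected component.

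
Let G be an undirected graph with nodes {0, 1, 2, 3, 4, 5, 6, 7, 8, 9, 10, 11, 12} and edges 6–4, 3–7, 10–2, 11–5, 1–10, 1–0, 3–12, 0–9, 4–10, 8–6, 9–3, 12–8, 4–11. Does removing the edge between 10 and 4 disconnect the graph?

No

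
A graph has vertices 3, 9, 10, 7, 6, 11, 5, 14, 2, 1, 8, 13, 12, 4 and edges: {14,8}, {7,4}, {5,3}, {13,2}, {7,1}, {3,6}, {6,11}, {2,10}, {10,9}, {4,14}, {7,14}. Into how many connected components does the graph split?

12 is isolated — a component by itself.
Starting from 3 we can reach 3, 5, 6, 11. That is one component of size 4.
Starting from 2 we can reach 2, 9, 10, 13. That is one component of size 4.
Starting from 1 we can reach 1, 4, 7, 8, 14. That is one component of size 5.
Total: 4 components.

4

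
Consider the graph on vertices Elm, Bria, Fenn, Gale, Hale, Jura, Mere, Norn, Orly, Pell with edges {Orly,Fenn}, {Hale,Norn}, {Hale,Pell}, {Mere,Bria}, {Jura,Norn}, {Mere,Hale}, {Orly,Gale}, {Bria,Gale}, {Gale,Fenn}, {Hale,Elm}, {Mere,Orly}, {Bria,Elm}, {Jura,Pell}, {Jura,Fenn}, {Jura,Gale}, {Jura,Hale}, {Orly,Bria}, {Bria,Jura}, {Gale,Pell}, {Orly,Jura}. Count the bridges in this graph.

The edges on the cycle Mere-Orly-Jura-Bria-Mere are not bridges since each lies on that cycle.
Every edge lies on some cycle, so there are no bridges.

0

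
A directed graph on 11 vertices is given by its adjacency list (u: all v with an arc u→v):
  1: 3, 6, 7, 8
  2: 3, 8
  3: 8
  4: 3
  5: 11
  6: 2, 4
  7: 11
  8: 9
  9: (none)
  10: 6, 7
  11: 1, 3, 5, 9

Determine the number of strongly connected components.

8

{1, 5, 7, 11} are all mutually reachable — one SCC of size 4.
{2} is an SCC by itself.
{4} is an SCC by itself.
{10} is an SCC by itself.
{6} is an SCC by itself.
(and 3 more singleton SCCs)
That gives 8 strongly connected components.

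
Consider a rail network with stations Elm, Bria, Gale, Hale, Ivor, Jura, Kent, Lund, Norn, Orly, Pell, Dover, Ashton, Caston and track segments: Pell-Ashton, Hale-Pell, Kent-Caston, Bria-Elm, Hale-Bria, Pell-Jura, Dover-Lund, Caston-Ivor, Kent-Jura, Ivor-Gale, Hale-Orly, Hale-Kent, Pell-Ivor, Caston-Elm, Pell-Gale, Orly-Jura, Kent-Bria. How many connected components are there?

Norn is isolated — a component by itself.
Starting from Lund we can reach Lund, Dover. That is one component of size 2.
Starting from Elm we can reach Elm, Bria, Gale, Hale, Ivor, Jura, Kent, Orly, Pell, Ashton, Caston. That is one component of size 11.
Total: 3 components.

3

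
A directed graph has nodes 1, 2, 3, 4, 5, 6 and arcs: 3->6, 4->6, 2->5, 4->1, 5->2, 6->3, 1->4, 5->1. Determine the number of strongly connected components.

3

{2, 5} are all mutually reachable — one SCC of size 2.
{1, 4} are all mutually reachable — one SCC of size 2.
{3, 6} are all mutually reachable — one SCC of size 2.
That gives 3 strongly connected components.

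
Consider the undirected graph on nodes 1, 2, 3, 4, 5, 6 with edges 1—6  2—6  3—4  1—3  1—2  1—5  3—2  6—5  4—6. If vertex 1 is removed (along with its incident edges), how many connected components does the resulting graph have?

With 1 gone, the remaining components are: {2, 3, 4, 5, 6}.
That is 1 component.

1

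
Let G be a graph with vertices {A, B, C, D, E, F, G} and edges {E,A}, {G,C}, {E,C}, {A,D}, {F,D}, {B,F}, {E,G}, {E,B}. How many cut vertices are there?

Removing E increases the component count from 1 to 2, so E is a cut vertex.
By contrast removing G leaves 1 component; it is not a cut vertex. No other vertex is a cut vertex either.

1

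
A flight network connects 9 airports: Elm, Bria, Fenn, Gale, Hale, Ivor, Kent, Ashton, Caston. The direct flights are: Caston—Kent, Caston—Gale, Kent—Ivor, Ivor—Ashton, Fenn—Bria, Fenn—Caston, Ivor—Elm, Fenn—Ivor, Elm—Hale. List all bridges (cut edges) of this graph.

Ashton-Ivor, Bria-Fenn, Caston-Gale, Elm-Hale, Elm-Ivor

The edges on the cycle Fenn-Caston-Kent-Ivor-Fenn are not bridges since each lies on that cycle.
But removing Ivor—Ashton disconnects Ivor from Ashton; removing Fenn—Bria disconnects Fenn from Bria; removing Ivor—Elm disconnects Ivor from Elm; removing Caston—Gale disconnects Caston from Gale — these are bridges.
In total 5 edges are bridges.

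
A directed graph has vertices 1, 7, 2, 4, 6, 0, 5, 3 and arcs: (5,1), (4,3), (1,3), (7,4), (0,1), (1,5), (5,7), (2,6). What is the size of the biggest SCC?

2

{1, 5} are all mutually reachable — one SCC of size 2.
{2} is an SCC by itself.
{4} is an SCC by itself.
{0} is an SCC by itself.
{6} is an SCC by itself.
(and 2 more singleton SCCs)
The largest has 2 vertices.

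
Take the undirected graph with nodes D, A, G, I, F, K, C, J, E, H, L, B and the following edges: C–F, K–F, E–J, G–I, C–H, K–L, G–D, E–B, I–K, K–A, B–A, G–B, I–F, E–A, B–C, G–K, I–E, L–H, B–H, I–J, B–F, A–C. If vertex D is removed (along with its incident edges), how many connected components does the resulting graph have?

With D gone, the remaining components are: {A, B, C, E, F, G, H, I, J, K, L}.
That is 1 component.

1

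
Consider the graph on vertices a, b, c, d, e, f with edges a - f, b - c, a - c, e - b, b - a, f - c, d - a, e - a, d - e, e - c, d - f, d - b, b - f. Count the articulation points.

0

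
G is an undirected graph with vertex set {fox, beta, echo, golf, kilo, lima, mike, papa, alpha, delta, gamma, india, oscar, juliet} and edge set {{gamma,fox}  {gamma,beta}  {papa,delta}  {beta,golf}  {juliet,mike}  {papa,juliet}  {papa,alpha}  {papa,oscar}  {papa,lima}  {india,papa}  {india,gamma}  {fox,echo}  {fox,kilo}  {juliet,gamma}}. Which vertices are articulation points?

fox, beta, papa, gamma, juliet

Removing fox increases the component count from 1 to 3, so fox is a cut vertex.
Removing beta increases the component count from 1 to 2, so beta is a cut vertex.
Removing papa increases the component count from 1 to 5, so papa is a cut vertex.
Likewise gamma, juliet are cut vertices.
By contrast removing kilo leaves 1 component; it is not a cut vertex. No other vertex is a cut vertex either.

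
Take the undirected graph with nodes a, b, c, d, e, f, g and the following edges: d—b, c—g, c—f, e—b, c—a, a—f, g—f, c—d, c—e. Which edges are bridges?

none

The edges on the cycle c-g-f-c are not bridges since each lies on that cycle.
Every edge lies on some cycle, so there are no bridges.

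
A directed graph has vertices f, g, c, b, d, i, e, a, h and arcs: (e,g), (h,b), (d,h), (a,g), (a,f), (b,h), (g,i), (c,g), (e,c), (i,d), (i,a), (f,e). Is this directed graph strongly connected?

No

There is no directed path from d to a, so the graph is not strongly connected.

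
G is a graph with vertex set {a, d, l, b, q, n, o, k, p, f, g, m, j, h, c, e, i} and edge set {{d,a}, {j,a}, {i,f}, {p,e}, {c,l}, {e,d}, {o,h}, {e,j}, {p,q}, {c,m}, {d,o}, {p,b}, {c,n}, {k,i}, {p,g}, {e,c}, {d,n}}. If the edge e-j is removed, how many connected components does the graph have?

e and j are still connected via e-d-a-j, so the component count stays at 2.

2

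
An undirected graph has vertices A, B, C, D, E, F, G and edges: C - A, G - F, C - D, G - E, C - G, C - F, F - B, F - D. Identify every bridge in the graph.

A-C, B-F, E-G

The edges on the cycle C-G-F-D-C are not bridges since each lies on that cycle.
But removing F - B disconnects F from B; removing E - G disconnects E from G; removing C - A disconnects C from A — these are bridges.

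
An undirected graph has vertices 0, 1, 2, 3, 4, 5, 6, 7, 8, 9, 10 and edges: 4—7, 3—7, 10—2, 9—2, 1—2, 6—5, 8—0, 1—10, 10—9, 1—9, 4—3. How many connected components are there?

Starting from 0 we can reach 0, 8. That is one component of size 2.
Starting from 5 we can reach 5, 6. That is one component of size 2.
Starting from 3 we can reach 3, 4, 7. That is one component of size 3.
Starting from 1 we can reach 1, 2, 9, 10. That is one component of size 4.
Total: 4 components.

4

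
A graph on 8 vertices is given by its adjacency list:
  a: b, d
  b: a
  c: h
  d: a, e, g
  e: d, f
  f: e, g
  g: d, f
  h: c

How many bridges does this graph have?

3

The edges on the cycle d-g-f-e-d are not bridges since each lies on that cycle.
But removing c-h disconnects c from h; removing d-a disconnects d from a; removing b-a disconnects b from a — these are bridges.
That makes 3 bridges.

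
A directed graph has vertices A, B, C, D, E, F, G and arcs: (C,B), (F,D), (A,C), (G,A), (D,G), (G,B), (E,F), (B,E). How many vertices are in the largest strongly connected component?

7

{A, B, C, D, E, F, G} are all mutually reachable — one SCC of size 7.
The largest has 7 vertices.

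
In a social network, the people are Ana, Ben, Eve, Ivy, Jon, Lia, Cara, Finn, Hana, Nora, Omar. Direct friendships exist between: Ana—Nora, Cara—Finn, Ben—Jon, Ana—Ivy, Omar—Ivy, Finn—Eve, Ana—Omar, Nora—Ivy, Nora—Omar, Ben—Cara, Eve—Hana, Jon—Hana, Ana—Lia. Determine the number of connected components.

Starting from Ana we can reach Ana, Ivy, Lia, Nora, Omar. That is one component of size 5.
Starting from Ben we can reach Ben, Eve, Jon, Cara, Finn, Hana. That is one component of size 6.
Total: 2 components.

2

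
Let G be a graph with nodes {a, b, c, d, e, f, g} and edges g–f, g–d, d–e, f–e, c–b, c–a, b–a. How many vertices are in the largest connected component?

Starting from a we can reach a, b, c. That is one component of size 3.
Starting from d we can reach d, e, f, g. That is one component of size 4.
The largest has 4 vertices.

4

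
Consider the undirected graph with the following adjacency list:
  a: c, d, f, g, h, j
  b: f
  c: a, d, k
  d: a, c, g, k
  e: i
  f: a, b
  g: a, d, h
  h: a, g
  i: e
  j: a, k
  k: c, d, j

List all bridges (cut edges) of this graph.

a-f, b-f, e-i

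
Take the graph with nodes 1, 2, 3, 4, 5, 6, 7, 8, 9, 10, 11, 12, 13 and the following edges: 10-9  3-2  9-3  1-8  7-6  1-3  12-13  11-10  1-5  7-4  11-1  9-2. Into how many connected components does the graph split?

3

Starting from 12 we can reach 12, 13. That is one component of size 2.
Starting from 4 we can reach 4, 6, 7. That is one component of size 3.
Starting from 1 we can reach 1, 2, 3, 5, 8, 9, 10, 11. That is one component of size 8.
Total: 3 components.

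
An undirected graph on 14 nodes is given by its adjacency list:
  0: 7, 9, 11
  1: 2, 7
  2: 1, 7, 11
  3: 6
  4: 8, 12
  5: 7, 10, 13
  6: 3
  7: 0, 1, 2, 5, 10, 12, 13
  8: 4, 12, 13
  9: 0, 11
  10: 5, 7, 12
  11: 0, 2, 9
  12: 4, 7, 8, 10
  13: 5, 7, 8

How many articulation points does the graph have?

1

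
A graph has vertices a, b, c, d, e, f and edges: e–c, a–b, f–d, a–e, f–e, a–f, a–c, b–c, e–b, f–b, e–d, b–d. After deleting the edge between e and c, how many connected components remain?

1

e and c are still connected via e-a-c, so the component count stays at 1.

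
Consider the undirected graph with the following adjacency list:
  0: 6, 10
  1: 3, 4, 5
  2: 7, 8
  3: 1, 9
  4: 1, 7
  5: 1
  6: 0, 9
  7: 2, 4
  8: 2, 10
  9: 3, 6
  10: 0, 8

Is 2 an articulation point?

No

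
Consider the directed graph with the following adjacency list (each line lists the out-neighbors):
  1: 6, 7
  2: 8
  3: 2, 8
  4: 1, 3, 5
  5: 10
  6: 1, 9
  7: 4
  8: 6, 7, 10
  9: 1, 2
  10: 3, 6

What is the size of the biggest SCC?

10

{1, 2, 3, 4, 5, 6, 7, 8, 9, 10} are all mutually reachable — one SCC of size 10.
The largest has 10 vertices.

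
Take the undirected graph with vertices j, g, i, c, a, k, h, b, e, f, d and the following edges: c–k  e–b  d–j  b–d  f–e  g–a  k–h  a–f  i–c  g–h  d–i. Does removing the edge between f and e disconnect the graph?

After removing f–e, the path f-a-g-h-k-c-i-d-b-e still connects them, so the edge is not a bridge.

No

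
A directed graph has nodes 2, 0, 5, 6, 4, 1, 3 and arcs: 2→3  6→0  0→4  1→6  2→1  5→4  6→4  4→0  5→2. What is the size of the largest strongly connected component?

{0, 4} are all mutually reachable — one SCC of size 2.
{6} is an SCC by itself.
{2} is an SCC by itself.
{3} is an SCC by itself.
{5} is an SCC by itself.
(and 1 more singleton SCC)
The largest has 2 vertices.

2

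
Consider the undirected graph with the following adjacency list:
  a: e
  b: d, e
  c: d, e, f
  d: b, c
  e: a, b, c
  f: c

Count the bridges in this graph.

The edges on the cycle b-e-c-d-b are not bridges since each lies on that cycle.
But removing e-a disconnects e from a; removing c-f disconnects c from f — these are bridges.
That makes 2 bridges.

2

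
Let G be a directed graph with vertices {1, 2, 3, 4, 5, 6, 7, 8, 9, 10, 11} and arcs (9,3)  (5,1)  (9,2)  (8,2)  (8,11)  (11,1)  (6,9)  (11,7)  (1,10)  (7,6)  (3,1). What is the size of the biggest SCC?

1

{5} is an SCC by itself.
{6} is an SCC by itself.
{2} is an SCC by itself.
{11} is an SCC by itself.
{3} is an SCC by itself.
(and 6 more singleton SCCs)
The largest has 1 vertex.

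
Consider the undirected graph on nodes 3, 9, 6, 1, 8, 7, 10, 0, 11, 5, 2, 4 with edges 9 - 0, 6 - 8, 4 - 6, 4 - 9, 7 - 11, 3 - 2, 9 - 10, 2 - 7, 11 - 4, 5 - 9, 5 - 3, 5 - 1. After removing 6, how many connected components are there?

With 6 gone, the remaining components are: {8}; {0, 1, 2, 3, 4, 5, 7, 9, 10, 11}.
That is 2 components.

2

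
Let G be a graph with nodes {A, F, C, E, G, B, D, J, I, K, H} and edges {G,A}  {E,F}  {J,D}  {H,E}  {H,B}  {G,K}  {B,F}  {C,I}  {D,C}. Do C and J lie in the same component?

From C we can reach C, D, I, J, which includes J.

Yes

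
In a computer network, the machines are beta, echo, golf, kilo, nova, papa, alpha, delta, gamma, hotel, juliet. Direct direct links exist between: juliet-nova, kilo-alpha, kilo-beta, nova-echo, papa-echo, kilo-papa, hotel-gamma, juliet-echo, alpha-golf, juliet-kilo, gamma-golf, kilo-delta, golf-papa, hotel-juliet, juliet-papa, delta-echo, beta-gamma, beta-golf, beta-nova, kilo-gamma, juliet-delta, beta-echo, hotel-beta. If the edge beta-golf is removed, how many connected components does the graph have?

1

beta and golf are still connected via beta-gamma-golf, so the component count stays at 1.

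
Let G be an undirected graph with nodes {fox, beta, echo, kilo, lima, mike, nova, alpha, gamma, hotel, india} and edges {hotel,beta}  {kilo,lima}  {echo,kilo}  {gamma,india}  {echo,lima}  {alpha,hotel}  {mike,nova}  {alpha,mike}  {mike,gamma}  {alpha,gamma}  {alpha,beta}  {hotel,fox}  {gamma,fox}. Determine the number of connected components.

2

Starting from echo we can reach echo, kilo, lima. That is one component of size 3.
Starting from fox we can reach fox, beta, mike, nova, alpha, gamma, hotel, india. That is one component of size 8.
Total: 2 components.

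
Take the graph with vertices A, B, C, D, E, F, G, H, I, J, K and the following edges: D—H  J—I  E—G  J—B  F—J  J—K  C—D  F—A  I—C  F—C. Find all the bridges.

A-F, B-J, C-D, D-H, E-G, J-K

The edges on the cycle F-J-I-C-F are not bridges since each lies on that cycle.
But removing E—G disconnects E from G; removing D—H disconnects D from H; removing C—D disconnects C from D; removing F—A disconnects F from A — these are bridges.
In total 6 edges are bridges.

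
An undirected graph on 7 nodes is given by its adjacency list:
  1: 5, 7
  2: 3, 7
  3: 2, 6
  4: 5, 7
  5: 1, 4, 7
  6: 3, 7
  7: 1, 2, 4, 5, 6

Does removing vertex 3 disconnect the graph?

Deleting 3 leaves 1 component (was 1) (its neighbors 2, 6 remain connected to each other), so 3 is not a cut vertex.

No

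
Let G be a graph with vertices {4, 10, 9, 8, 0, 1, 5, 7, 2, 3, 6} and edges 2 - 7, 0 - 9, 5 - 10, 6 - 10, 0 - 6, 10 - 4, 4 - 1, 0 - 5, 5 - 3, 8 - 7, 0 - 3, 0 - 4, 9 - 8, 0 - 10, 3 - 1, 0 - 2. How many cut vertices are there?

Removing 0 increases the component count from 1 to 2, so 0 is a cut vertex.
By contrast removing 4 leaves 1 component; it is not a cut vertex. No other vertex is a cut vertex either.

1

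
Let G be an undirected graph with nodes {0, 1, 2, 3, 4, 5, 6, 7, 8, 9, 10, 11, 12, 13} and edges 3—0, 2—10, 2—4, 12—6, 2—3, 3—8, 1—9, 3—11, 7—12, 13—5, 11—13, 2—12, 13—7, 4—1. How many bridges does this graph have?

The edges on the cycle 2-3-11-13-7-12-2 are not bridges since each lies on that cycle.
But removing 3—0 disconnects 3 from 0; removing 3—8 disconnects 3 from 8; removing 1—4 disconnects 1 from 4; removing 1—9 disconnects 1 from 9 — these are bridges.
In total 8 edges are bridges.

8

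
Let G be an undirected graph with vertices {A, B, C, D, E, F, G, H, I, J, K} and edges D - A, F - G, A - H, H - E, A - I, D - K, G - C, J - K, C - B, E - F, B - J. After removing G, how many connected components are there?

With G gone, the remaining components are: {A, B, C, D, E, F, H, I, J, K}.
That is 1 component.

1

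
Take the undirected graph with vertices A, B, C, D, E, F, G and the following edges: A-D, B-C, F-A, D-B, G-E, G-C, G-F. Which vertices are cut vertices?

Removing G increases the component count from 1 to 2, so G is a cut vertex.
By contrast removing B leaves 1 component; it is not a cut vertex. No other vertex is a cut vertex either.

G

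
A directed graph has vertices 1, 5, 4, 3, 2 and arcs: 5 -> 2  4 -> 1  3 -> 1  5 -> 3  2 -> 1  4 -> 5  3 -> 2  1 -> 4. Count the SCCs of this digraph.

{1, 2, 3, 4, 5} are all mutually reachable — one SCC of size 5.
That gives 1 strongly connected component.

1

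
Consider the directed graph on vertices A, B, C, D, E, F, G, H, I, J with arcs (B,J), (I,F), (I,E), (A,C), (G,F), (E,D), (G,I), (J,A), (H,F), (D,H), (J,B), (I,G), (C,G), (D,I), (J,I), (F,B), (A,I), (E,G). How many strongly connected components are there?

1

{A, B, C, D, E, F, G, H, I, J} are all mutually reachable — one SCC of size 10.
That gives 1 strongly connected component.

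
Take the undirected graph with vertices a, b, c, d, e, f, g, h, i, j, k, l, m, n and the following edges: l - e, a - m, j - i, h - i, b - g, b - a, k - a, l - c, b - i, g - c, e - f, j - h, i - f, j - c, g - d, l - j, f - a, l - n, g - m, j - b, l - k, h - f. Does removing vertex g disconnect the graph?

Deleting g raises the number of components from 1 to 2, so g is a cut vertex.

Yes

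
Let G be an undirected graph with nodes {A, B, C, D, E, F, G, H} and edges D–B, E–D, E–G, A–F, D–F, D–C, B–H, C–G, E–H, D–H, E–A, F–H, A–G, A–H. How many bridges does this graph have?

The edges on the cycle E-D-C-G-E are not bridges since each lies on that cycle.
Every edge lies on some cycle, so there are no bridges.

0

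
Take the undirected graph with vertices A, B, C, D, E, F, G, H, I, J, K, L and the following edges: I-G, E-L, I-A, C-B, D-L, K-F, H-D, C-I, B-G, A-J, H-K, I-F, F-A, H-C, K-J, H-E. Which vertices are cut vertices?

H

Removing H increases the component count from 1 to 2, so H is a cut vertex.
By contrast removing C leaves 1 component; it is not a cut vertex. No other vertex is a cut vertex either.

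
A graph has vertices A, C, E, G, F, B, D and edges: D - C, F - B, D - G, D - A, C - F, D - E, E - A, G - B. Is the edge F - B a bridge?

No

After removing F - B, the path F-C-D-G-B still connects them, so the edge is not a bridge.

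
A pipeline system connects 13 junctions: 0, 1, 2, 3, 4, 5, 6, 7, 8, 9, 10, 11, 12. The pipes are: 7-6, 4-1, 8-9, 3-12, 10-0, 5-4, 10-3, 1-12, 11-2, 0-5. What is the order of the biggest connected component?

Starting from 6 we can reach 6, 7. That is one component of size 2.
Starting from 2 we can reach 2, 11. That is one component of size 2.
Starting from 8 we can reach 8, 9. That is one component of size 2.
Starting from 0 we can reach 0, 1, 3, 4, 5, 10, 12. That is one component of size 7.
The largest has 7 vertices.

7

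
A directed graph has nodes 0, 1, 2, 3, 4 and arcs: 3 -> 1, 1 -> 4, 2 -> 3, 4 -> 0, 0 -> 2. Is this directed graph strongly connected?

Yes

From 0 we can reach every vertex (0, 1, 2, 3, 4), and every vertex can reach 0 (0, 1, 2, 3, 4). So the whole graph is one strongly connected component.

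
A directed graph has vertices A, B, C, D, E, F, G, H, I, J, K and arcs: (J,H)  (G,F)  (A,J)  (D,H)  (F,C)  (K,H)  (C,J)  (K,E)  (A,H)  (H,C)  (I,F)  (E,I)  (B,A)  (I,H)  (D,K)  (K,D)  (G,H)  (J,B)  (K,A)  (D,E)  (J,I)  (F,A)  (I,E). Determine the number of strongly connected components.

3

{A, B, C, E, F, H, I, J} are all mutually reachable — one SCC of size 8.
{D, K} are all mutually reachable — one SCC of size 2.
{G} is an SCC by itself.
That gives 3 strongly connected components.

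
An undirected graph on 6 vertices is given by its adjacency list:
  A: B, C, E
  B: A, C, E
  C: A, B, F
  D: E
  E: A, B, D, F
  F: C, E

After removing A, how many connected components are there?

With A gone, the remaining components are: {B, C, D, E, F}.
That is 1 component.

1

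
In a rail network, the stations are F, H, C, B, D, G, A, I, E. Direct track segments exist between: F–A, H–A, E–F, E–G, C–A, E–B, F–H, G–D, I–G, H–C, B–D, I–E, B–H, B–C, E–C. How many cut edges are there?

The edges on the cycle E-B-D-G-E are not bridges since each lies on that cycle.
Every edge lies on some cycle, so there are no bridges.

0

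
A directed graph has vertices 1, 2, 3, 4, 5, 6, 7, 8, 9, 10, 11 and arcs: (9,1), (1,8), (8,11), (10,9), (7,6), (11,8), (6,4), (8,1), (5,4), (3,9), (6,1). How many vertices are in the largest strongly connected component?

{1, 8, 11} are all mutually reachable — one SCC of size 3.
{5} is an SCC by itself.
{3} is an SCC by itself.
{7} is an SCC by itself.
{6} is an SCC by itself.
(and 4 more singleton SCCs)
The largest has 3 vertices.

3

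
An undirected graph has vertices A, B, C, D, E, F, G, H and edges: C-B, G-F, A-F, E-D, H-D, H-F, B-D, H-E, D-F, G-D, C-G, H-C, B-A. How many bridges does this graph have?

0

The edges on the cycle H-C-B-A-F-H are not bridges since each lies on that cycle.
Every edge lies on some cycle, so there are no bridges.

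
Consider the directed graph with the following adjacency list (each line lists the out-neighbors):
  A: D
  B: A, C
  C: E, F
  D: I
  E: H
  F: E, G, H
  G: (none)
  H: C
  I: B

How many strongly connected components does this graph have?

3

{A, B, D, I} are all mutually reachable — one SCC of size 4.
{C, E, F, H} are all mutually reachable — one SCC of size 4.
{G} is an SCC by itself.
That gives 3 strongly connected components.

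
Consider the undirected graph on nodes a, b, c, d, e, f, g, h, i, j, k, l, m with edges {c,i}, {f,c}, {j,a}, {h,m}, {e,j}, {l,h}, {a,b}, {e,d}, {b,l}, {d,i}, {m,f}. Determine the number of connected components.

g is isolated — a component by itself.
k is isolated — a component by itself.
Starting from a we can reach a, b, c, d, e, f, h, i, j, l, m. That is one component of size 11.
Total: 3 components.

3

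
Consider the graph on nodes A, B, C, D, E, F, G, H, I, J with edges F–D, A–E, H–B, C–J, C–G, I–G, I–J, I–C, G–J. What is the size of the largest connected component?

4

Starting from B we can reach B, H. That is one component of size 2.
Starting from A we can reach A, E. That is one component of size 2.
Starting from D we can reach D, F. That is one component of size 2.
Starting from C we can reach C, G, I, J. That is one component of size 4.
The largest has 4 vertices.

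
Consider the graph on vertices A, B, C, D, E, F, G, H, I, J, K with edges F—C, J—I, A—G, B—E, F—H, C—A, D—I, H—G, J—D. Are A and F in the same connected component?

From A we can reach A, C, F, G, H, which includes F.

Yes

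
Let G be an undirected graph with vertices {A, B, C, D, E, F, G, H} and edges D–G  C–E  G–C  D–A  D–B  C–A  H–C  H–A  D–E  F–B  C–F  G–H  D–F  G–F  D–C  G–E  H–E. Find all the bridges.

none

The edges on the cycle D-G-H-A-D are not bridges since each lies on that cycle.
Every edge lies on some cycle, so there are no bridges.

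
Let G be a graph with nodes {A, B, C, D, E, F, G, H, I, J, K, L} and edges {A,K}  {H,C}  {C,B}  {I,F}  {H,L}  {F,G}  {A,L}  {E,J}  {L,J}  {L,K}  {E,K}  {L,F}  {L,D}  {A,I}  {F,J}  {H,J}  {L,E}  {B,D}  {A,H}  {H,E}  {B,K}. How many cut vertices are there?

1

Removing F increases the component count from 1 to 2, so F is a cut vertex.
By contrast removing B leaves 1 component; it is not a cut vertex. No other vertex is a cut vertex either.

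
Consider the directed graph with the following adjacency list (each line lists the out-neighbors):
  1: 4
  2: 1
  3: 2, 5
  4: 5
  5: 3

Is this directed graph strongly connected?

Yes

From 2 we can reach every vertex (1, 2, 3, 4, 5), and every vertex can reach 2 (1, 2, 3, 4, 5). So the whole graph is one strongly connected component.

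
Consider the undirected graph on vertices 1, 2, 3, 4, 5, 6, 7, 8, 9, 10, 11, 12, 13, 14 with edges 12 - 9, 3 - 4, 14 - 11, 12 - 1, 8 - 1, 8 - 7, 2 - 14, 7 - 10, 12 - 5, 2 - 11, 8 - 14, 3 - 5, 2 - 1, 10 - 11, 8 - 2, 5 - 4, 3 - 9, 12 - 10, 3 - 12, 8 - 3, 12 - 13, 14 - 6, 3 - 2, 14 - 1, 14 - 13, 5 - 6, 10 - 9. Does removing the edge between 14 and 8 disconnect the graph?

No

After removing 14 - 8, the path 14-2-8 still connects them, so the edge is not a bridge.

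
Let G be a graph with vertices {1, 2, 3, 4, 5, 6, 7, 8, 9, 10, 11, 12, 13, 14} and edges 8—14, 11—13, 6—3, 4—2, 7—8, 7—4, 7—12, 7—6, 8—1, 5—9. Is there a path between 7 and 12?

Yes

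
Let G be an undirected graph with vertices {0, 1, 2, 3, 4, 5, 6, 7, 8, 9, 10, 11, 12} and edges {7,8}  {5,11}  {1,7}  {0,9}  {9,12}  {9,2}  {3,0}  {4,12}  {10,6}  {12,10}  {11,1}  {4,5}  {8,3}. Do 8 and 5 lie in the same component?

From 8 we can reach 0, 1, 2, 3, 4, 5, 6, 7, 8, 9, 10, 11, 12, which includes 5.

Yes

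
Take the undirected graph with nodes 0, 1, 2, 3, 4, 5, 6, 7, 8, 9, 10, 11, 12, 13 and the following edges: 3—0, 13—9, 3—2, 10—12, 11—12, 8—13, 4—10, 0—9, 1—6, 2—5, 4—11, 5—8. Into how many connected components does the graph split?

4

7 is isolated — a component by itself.
Starting from 1 we can reach 1, 6. That is one component of size 2.
Starting from 4 we can reach 4, 10, 11, 12. That is one component of size 4.
Starting from 0 we can reach 0, 2, 3, 5, 8, 9, 13. That is one component of size 7.
Total: 4 components.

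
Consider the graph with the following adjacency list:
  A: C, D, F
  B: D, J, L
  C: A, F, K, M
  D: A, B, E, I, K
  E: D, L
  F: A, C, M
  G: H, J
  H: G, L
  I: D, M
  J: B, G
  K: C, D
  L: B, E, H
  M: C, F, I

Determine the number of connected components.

1

Starting from A we can reach A, B, C, D, E, F, G, H, I, J, K, L, M. That is one component of size 13.
Total: 1 component.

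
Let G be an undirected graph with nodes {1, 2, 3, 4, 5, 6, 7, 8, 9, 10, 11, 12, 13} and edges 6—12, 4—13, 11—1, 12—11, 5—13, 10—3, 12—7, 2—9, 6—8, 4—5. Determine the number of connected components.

4

Starting from 2 we can reach 2, 9. That is one component of size 2.
Starting from 3 we can reach 3, 10. That is one component of size 2.
Starting from 4 we can reach 4, 5, 13. That is one component of size 3.
Starting from 1 we can reach 1, 6, 7, 8, 11, 12. That is one component of size 6.
Total: 4 components.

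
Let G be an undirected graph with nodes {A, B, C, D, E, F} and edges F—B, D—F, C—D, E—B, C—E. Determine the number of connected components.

2

A is isolated — a component by itself.
Starting from B we can reach B, C, D, E, F. That is one component of size 5.
Total: 2 components.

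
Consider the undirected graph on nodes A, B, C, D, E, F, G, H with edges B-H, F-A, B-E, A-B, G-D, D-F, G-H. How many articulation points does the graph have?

1

Removing B increases the component count from 2 to 3, so B is a cut vertex.
By contrast removing H leaves 2 components; it is not a cut vertex. No other vertex is a cut vertex either.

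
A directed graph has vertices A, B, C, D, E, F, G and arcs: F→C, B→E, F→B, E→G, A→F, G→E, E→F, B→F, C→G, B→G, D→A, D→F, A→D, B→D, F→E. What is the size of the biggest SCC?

7

{A, B, C, D, E, F, G} are all mutually reachable — one SCC of size 7.
The largest has 7 vertices.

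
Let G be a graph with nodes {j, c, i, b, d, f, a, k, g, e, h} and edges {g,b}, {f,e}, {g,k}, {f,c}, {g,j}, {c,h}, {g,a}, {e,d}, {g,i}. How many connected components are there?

Starting from c we can reach c, d, e, f, h. That is one component of size 5.
Starting from a we can reach a, b, g, i, j, k. That is one component of size 6.
Total: 2 components.

2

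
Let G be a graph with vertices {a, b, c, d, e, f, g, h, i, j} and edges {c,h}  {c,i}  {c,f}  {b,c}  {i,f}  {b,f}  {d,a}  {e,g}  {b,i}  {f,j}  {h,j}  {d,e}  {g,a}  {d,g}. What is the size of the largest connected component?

Starting from a we can reach a, d, e, g. That is one component of size 4.
Starting from b we can reach b, c, f, h, i, j. That is one component of size 6.
The largest has 6 vertices.

6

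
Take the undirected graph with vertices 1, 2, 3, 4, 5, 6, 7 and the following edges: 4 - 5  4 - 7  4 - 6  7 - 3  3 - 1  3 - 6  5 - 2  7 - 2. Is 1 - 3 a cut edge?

Yes

Removing 1 - 3 leaves no path between 1 and 3: the component count goes from 1 to 2. So it is a bridge.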